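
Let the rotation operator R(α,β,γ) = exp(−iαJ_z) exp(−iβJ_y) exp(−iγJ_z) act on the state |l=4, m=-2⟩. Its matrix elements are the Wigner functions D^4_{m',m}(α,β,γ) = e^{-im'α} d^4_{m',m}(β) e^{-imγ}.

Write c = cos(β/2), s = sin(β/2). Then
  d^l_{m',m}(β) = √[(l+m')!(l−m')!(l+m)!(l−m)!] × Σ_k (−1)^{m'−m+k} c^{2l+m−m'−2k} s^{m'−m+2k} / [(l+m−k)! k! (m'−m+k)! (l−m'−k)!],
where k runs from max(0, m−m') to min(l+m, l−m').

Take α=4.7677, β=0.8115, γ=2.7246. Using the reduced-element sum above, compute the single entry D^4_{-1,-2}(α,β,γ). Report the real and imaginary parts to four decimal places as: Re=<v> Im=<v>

Split into d^4_{-1,-2}(β=0.8115) × two z-phases.
c=cos(0.8115/2)=0.918807, s=sin(0.8115/2)=0.394708; N=√[6·120·2·720]=1018.233765
The bounds max(0,m−m')=0 and min(l+m,l−m')=2 give 3 terms
  k=0: (−1)^1·1018.2338/(240)·0.9188^7·0.3947^1 = -0.925723
  k=1: (−1)^2·1018.2338/(48)·0.9188^5·0.3947^3 = +0.854190
  k=2: (−1)^3·1018.2338/(72)·0.9188^3·0.3947^5 = -0.105091
d^4_{-1,-2}(0.8115) = -0.925723 +0.854190 -0.105091 = -0.176624
Attach z-rotation phases: D = e^{-i(-1)(4.7677)}·(-0.176624)·e^{-i(-2)(2.7246)} = +0.124049+0.125729i

Re=0.1240 Im=0.1257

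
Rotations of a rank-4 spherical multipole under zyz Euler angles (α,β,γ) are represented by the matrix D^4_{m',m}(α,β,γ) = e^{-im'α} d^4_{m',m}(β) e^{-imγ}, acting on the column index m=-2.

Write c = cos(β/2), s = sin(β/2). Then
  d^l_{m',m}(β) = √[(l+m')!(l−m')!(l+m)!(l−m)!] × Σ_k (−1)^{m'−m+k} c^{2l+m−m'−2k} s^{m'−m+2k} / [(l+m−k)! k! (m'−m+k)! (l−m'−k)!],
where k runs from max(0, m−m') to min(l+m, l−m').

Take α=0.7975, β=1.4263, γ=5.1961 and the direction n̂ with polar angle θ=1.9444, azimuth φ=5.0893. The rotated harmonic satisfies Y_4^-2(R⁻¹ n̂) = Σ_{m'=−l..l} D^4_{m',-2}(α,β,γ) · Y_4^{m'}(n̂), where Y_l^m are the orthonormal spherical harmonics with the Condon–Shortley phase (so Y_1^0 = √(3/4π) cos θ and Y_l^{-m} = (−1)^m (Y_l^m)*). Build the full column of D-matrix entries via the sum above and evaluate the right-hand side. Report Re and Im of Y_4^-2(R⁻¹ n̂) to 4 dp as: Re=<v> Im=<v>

Re=0.0753 Im=0.0213

Need the full column D^4_{m',-2} for m'=−4..4 at α=0.7975, β=1.4263, γ=5.1961.
cos(β/2)=0.756305, sin(β/2)=0.654219
d^4_{-4,-2}: single k=2 term ⇒ +0.423845;  D = +0.223330+0.360233i
d^4_{-3,-2}: k∈[1..2] ⇒ +0.346470 -0.777750 = -0.431280;  D = -0.421041-0.093415i
d^4_{-2,-2}: k∈[0..2] ⇒ +0.107047 -0.961190 +0.899026 = +0.044883;  D = +0.037564-0.024566i
d^4_{-1,-2}: k∈[0..2] ⇒ -0.392860 +1.469809 -0.733200 = +0.343749;  D = +0.066312-0.337292i
d^4_{0,-2}: k∈[0..2] ⇒ +0.759888 -1.516251 +0.425457 = -0.330907;  D = +0.187764+0.272477i
d^4_{1,-2}: k∈[0..2] ⇒ -0.979873 +1.099800 -0.164588 = -0.044660;  D = +0.044016+0.007552i
d^4_{2,-2}: k∈[0..2] ⇒ +0.899026 -0.538165 +0.033557 = +0.394419;  D = -0.319263+0.231597i
d^4_{3,-2}: k∈[0..1] ⇒ -0.581960 +0.145153 = -0.436807;  D = +0.063426-0.432178i
d^4_{4,-2}: single k=0 term ⇒ +0.237308;  D = +0.143952+0.188661i
Y_4^{m'}(θ=1.9444,φ=5.0893) and Σ D·Y over m':
  (+0.2233+0.3602i)·(+0.0210-0.3318i)  (-0.4210-0.0934i)·(+0.3335+0.1570i)  (+0.0376-0.0246i)·(+0.0143-0.0134i)  (+0.0663-0.3373i)·(+0.1223+0.3090i)  (+0.1878+0.2725i)·(-0.0397+0.0000i)  (+0.0440+0.0076i)·(-0.1223+0.3090i)  (-0.3193+0.2316i)·(+0.0143+0.0134i)  (+0.0634-0.4322i)·(-0.3335+0.1570i)  (+0.1440+0.1887i)·(+0.0210+0.3318i)
Y_4^-2(R⁻¹ n̂) = +0.075315+0.021276i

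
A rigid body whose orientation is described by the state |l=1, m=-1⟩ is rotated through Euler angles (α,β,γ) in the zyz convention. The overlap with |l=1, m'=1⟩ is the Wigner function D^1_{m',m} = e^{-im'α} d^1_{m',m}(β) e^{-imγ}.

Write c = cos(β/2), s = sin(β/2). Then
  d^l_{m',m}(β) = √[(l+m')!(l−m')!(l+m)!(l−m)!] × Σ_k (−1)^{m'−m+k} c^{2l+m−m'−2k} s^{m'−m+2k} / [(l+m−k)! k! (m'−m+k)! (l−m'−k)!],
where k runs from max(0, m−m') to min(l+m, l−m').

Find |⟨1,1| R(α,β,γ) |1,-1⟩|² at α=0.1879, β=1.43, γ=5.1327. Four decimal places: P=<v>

D^1_{1,-1}(0.1879,1.43,5.1327) = e^{-i·1·0.1879}·d^1_{1,-1}(1.43)·e^{-i·-1·5.1327}. Compute d first:
c=cos(1.43/2)=0.755093, s=sin(1.43/2)=0.655617; N=√[2·1·1·2]=2.000000
The bounds max(0,m−m')=0 and min(l+m,l−m')=0 give 1 term
  k=0: (−1)^2·2.0000/(2)·0.7551^0·0.6556^2 = +0.429834
d^1_{1,-1}(1.43) = +0.429834
|D^1_{1,-1}|² = |d^1_{1,-1}(β)|² = (+0.429834)² = 0.184757 (the z-rotation phases have unit modulus)

P=0.1848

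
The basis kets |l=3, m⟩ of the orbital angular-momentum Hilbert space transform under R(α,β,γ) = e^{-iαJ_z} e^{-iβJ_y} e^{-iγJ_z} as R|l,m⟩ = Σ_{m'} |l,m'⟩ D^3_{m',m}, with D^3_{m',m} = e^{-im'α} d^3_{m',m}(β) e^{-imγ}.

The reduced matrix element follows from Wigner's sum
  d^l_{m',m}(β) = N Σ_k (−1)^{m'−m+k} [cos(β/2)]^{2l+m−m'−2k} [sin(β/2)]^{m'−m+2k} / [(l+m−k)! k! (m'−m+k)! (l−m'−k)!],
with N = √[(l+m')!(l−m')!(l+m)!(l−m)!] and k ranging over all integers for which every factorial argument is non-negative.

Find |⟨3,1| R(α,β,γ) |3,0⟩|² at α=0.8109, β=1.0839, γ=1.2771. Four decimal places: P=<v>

First d^3_{1,0}(β=1.0839), then the phase factors e^{-i(1)α} and e^{-i(0)γ}:
Half-angle: c=0.856704, s=0.515808. N=√(24·2·6·6)=41.569219
k: max(0,(0)−(1))=0 … min(3+(0),3−(1))=2
  k=0: (−1)^1·41.5692/(12)·0.8567^5·0.5158^1 = -0.824581
  k=1: (−1)^2·41.5692/(4)·0.8567^3·0.5158^3 = +0.896743
  k=2: (−1)^3·41.5692/(12)·0.8567^1·0.5158^5 = -0.108358
d^3_{1,0}(1.0839) = -0.824581 +0.896743 -0.108358 = -0.036196
|D^3_{1,0}|² = |d^3_{1,0}(β)|² = (-0.036196)² = 0.001310 (the z-rotation phases have unit modulus)

P=0.0013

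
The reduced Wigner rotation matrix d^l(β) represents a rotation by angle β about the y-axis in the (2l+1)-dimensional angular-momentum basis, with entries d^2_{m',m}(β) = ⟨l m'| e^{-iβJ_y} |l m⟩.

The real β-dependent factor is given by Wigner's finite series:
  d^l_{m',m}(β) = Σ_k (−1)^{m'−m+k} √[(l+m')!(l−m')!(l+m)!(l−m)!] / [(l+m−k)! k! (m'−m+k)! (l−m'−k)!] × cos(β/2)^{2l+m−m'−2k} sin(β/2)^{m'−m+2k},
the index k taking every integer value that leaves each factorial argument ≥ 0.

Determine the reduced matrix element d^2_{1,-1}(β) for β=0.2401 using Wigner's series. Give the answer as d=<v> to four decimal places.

d^2_{1,-1}(β=0.2401) via Wigner's sum:
c=cos(0.2401/2)=0.992803, s=sin(0.2401/2)=0.119762; N=√[6·1·1·6]=6.000000
k: max(0,(-1)−(1))=0 … min(2+(-1),2−(1))=1
  k=0: (−1)^2·6.0000/(2)·0.9928^2·0.1198^2 = +0.042412
  k=1: (−1)^3·6.0000/(6)·0.9928^0·0.1198^4 = -0.000206
d^2_{1,-1}(0.2401) = +0.042412 -0.000206 = +0.042206

d=0.0422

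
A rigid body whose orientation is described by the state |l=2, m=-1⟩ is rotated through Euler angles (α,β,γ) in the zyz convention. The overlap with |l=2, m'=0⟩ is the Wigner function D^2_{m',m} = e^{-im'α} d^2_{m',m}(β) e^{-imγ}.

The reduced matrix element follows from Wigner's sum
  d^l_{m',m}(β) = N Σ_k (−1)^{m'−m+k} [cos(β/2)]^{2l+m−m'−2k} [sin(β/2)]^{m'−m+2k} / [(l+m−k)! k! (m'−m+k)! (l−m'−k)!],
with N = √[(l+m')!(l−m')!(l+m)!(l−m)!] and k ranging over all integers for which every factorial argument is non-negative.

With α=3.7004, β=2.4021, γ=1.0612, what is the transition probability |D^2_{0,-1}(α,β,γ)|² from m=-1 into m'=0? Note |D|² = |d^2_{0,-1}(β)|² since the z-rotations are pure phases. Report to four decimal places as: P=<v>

D^2_{0,-1}(3.7004,2.4021,1.0612) = e^{-i·0·3.7004}·d^2_{0,-1}(2.4021)·e^{-i·-1·1.0612}. Compute d first:
With c≡cos(β/2)=0.361379 and s≡sin(β/2)=0.932419, N=[2·2·1·6]^{1/2}=4.898979
Admissible k: 0..1 (factorial args all ≥0)
  k=0: (−1)^1·4.8990/(2)·0.3614^3·0.9324^1 = -0.107789
  k=1: (−1)^2·4.8990/(2)·0.3614^1·0.9324^3 = +0.717583
d^2_{0,-1}(2.4021) = -0.107789 +0.717583 = +0.609793
|D^2_{0,-1}|² = |d^2_{0,-1}(β)|² = (+0.609793)² = 0.371848 (the z-rotation phases have unit modulus)

P=0.3718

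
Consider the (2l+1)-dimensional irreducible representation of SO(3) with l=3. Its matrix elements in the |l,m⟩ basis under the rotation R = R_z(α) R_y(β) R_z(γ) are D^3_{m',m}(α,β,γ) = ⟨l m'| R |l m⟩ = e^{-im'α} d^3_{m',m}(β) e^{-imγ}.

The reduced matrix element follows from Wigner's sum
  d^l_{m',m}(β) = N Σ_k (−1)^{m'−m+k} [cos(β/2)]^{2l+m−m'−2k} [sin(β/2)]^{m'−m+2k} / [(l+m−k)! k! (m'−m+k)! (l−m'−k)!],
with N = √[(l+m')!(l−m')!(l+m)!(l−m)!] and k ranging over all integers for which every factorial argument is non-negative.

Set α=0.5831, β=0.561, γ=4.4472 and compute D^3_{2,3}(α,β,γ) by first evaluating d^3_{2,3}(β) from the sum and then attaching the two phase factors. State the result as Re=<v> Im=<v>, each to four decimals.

First d^3_{2,3}(β=0.561), then the phase factors e^{-i(2)α} and e^{-i(3)γ}:
With c≡cos(β/2)=0.960917 and s≡sin(β/2)=0.276836, N=[120·1·720·1]^{1/2}=293.938769
k: max(0,(3)−(2))=1 … min(3+(3),3−(2))=1
  k=1: (−1)^0·293.9388/(120)·0.9609^5·0.2768^1 = +0.555556
d^3_{2,3}(0.561) = +0.555556
Phases: e^{-i·(2)·0.5831}=+0.393648-0.919261i, e^{-i·(3)·4.4472}=+0.714261-0.699880i ⇒ D=-0.201226-0.517833i

Re=-0.2012 Im=-0.5178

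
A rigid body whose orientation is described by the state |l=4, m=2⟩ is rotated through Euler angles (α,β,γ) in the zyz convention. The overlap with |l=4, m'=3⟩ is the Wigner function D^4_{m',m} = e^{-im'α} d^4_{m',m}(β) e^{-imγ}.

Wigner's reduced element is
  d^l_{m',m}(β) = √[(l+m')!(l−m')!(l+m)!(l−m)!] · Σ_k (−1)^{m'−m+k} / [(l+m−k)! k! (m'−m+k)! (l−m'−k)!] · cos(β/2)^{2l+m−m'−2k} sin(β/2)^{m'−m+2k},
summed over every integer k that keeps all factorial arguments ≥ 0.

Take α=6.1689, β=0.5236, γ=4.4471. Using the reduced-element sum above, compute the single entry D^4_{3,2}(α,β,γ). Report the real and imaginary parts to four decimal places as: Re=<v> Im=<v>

Re=0.3828 Im=0.4569

D^4_{3,2}(6.1689,0.5236,4.4471) = e^{-i·3·6.1689}·d^4_{3,2}(0.5236)·e^{-i·2·4.4471}. Compute d first:
Half-angle: c=0.965926, s=0.258820. N=√(5040·1·720·2)=2693.993318
The bounds max(0,m−m')=0 and min(l+m,l−m')=1 give 2 terms
  k=0: (−1)^1·2693.9933/(720)·0.9659^7·0.2588^1 = -0.759744
  k=1: (−1)^2·2693.9933/(240)·0.9659^5·0.2588^3 = +0.163642
d^4_{3,2}(0.5236) = -0.759744 +0.163642 = -0.596102
D = (+0.941798+0.336178i)·(-0.596102)·(-0.862515-0.506032i) = +0.382815+0.456935i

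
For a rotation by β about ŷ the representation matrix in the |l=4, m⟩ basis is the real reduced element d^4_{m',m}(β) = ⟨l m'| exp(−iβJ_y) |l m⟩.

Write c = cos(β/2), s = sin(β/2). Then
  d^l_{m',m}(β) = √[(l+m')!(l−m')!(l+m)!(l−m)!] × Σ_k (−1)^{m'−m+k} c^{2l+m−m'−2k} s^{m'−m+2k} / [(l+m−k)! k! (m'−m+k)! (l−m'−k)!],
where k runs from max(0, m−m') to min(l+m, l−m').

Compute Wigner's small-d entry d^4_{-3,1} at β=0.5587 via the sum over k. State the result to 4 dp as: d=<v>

d=0.0621

d^4_{-3,1}(β=0.5587) via Wigner's sum:
With c≡cos(β/2)=0.961235 and s≡sin(β/2)=0.275731, N=[1·5040·120·6]^{1/2}=1904.940944
k: max(0,(1)−(-3))=4 … min(4+(1),4−(-3))=5
  k=4: (−1)^0·1904.9409/(144)·0.9612^4·0.2757^4 = +0.065280
  k=5: (−1)^1·1904.9409/(240)·0.9612^2·0.2757^6 = -0.003223
d^4_{-3,1}(0.5587) = +0.065280 -0.003223 = +0.062057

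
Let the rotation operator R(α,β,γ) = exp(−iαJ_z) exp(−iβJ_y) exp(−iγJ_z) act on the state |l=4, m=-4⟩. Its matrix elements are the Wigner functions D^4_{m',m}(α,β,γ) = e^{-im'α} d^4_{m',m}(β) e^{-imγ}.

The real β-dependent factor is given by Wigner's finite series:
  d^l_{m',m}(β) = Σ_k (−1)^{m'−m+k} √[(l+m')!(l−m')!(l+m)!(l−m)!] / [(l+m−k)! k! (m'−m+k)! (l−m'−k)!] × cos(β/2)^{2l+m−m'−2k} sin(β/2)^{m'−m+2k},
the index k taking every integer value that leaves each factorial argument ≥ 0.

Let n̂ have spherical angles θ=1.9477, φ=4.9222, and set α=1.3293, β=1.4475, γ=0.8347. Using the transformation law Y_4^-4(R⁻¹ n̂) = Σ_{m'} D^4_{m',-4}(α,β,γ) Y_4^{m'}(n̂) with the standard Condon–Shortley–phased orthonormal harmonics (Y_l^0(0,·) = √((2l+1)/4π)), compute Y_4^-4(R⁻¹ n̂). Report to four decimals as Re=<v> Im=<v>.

Need the full column D^4_{m',-4} for m'=−4..4 at α=1.3293, β=1.4475, γ=0.8347.
cos(β/2)=0.749328, sin(β/2)=0.662199
d^4_{-4,-4}: single k=0 term ⇒ +0.099397;  D = -0.071443+0.069107i
d^4_{-3,-4}: single k=0 term ⇒ -0.248449;  D = -0.125016-0.214704i
d^4_{-2,-4}: single k=0 term ⇒ +0.410759;  D = +0.394099-0.115798i
d^4_{-1,-4}: single k=0 term ⇒ -0.513357;  D = +0.022729+0.512853i
d^4_{0,-4}: single k=0 term ⇒ +0.507214;  D = -0.497383-0.099379i
d^4_{1,-4}: single k=0 term ⇒ -0.400916;  D = +0.170295-0.362950i
d^4_{2,-4}: single k=0 term ⇒ +0.250527;  D = +0.194772+0.157569i
d^4_{3,-4}: single k=0 term ⇒ -0.118342;  D = -0.094274+0.071534i
d^4_{4,-4}: single k=0 term ⇒ +0.036975;  D = -0.014657-0.033946i
Y_4^{m'}(θ=1.9477,φ=4.9222) and Σ D·Y over m':
  (-0.0714+0.0691i)·(+0.2210-0.2461i)  (-0.1250-0.2147i)·(+0.2180+0.2993i)  (+0.3941-0.1158i)·(+0.0137-0.0061i)  (+0.0227+0.5129i)·(+0.0692+0.3249i)  (-0.4974-0.0994i)·(-0.0446+0.0000i)  (+0.1703-0.3630i)·(-0.0692+0.3249i)  (+0.1948+0.1576i)·(+0.0137+0.0061i)  (-0.0943+0.0715i)·(-0.2180+0.2993i)  (-0.0147-0.0339i)·(+0.2210+0.2461i)
Y_4^-4(R⁻¹ n̂) = +0.012150+0.020793i

Re=0.0122 Im=0.0208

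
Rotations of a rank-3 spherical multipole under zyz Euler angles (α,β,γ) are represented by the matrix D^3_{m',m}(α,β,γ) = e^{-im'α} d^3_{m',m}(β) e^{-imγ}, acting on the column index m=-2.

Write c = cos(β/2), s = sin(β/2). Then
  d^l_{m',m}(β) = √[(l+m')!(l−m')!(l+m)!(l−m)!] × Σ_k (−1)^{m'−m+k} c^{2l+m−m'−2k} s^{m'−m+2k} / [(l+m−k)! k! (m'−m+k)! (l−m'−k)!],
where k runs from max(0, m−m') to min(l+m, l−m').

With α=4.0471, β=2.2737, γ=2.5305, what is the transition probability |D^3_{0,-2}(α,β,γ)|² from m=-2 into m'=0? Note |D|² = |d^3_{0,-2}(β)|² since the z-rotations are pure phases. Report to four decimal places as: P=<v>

Split into d^3_{0,-2}(β=2.2737) × two z-phases.
c=cos(2.2737/2)=0.420455, s=sin(2.2737/2)=0.907314; N=√[6·6·1·120]=65.726707
k: max(0,(-2)−(0))=0 … min(3+(-2),3−(0))=1
  k=0: (−1)^2·65.7267/(12)·0.4205^4·0.9073^2 = +0.140913
  k=1: (−1)^3·65.7267/(12)·0.4205^2·0.9073^4 = -0.656188
d^3_{0,-2}(2.2737) = +0.140913 -0.656188 = -0.515275
|D^3_{0,-2}|² = |d^3_{0,-2}(β)|² = (-0.515275)² = 0.265508 (the z-rotation phases have unit modulus)

P=0.2655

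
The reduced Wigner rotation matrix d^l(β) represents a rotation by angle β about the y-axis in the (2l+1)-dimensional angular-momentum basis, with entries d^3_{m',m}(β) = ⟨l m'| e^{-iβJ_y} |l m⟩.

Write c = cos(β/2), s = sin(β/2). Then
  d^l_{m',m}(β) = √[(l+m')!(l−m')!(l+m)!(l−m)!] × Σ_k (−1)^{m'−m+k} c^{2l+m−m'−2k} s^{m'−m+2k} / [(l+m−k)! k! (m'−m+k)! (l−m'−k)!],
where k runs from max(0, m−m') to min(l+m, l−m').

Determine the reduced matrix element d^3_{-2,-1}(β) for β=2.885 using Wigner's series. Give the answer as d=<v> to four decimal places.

d^3_{-2,-1}(β=2.885) via Wigner's sum:
c=cos(2.885/2)=0.127945, s=sin(2.885/2)=0.991781; N=√[1·120·2·24]=75.894664
k∈{1,2} keeps every argument non-negative
  k=1: (−1)^0·75.8947/(24)·0.1279^5·0.9918^1 = +0.000108
  k=2: (−1)^1·75.8947/(12)·0.1279^3·0.9918^3 = -0.012922
d^3_{-2,-1}(2.885) = +0.000108 -0.012922 = -0.012815

d=-0.0128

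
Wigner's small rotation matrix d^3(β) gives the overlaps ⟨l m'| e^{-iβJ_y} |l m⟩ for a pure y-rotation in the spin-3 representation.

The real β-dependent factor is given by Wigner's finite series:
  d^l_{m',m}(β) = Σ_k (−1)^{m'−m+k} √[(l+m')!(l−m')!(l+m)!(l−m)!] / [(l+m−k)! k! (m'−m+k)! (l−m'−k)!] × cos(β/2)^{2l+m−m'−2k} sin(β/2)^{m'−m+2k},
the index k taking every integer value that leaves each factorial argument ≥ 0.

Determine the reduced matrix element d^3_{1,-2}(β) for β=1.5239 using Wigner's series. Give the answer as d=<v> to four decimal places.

d^3_{1,-2}(β=1.5239) via Wigner's sum:
With c≡cos(β/2)=0.723491 and s≡sin(β/2)=0.690334, N=[24·2·1·120]^{1/2}=75.894664
Admissible k: 0..1 (factorial args all ≥0)
  k=0: (−1)^3·75.8947/(12)·0.7235^3·0.6903^3 = -0.787965
  k=1: (−1)^4·75.8947/(24)·0.7235^1·0.6903^5 = +0.358697
d^3_{1,-2}(1.5239) = -0.787965 +0.358697 = -0.429267

d=-0.4293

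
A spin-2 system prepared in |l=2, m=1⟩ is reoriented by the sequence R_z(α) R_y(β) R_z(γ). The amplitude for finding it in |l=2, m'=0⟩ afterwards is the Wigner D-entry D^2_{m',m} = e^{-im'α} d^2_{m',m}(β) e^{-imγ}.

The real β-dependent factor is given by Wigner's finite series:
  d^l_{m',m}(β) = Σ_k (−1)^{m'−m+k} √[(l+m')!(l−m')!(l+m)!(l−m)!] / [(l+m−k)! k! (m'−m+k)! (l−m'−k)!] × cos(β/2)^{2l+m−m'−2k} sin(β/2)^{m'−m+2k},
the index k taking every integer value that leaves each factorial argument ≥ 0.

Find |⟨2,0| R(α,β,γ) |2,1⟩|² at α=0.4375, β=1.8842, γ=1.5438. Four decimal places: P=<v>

P=0.1290

First d^2_{0,1}(β=1.8842), then the phase factors e^{-i(0)α} and e^{-i(1)γ}:
With c≡cos(β/2)=0.588091 and s≡sin(β/2)=0.808795, N=[2·2·6·1]^{1/2}=4.898979
k∈{1,2} keeps every argument non-negative
  k=1: (−1)^0·4.8990/(2)·0.5881^3·0.8088^1 = +0.402946
  k=2: (−1)^1·4.8990/(2)·0.5881^1·0.8088^3 = -0.762141
d^2_{0,1}(1.8842) = +0.402946 -0.762141 = -0.359194
|D^2_{0,1}|² = |d^2_{0,1}(β)|² = (-0.359194)² = 0.129021 (the z-rotation phases have unit modulus)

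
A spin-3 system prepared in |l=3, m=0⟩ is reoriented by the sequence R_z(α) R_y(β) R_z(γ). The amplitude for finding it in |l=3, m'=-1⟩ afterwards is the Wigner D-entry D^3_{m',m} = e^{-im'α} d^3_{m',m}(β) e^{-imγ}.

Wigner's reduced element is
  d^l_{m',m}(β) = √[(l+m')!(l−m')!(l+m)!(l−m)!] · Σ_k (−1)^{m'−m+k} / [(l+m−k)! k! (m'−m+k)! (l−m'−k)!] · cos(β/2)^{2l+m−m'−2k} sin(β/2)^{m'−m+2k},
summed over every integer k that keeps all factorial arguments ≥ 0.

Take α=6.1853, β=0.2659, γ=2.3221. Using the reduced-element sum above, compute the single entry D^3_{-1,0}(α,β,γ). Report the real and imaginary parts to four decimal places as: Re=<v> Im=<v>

Re=0.4139 Im=-0.0406

Split into d^3_{-1,0}(β=0.2659) × two z-phases.
c=cos(0.2659/2)=0.991175, s=sin(0.2659/2)=0.132559; N=√[2·24·6·6]=41.569219
k∈{1,2,3} keeps every argument non-negative
  k=1: (−1)^0·41.5692/(12)·0.9912^5·0.1326^1 = +0.439290
  k=2: (−1)^1·41.5692/(4)·0.9912^3·0.1326^3 = -0.023572
  k=3: (−1)^2·41.5692/(12)·0.9912^1·0.1326^5 = +0.000141
d^3_{-1,0}(0.2659) = +0.439290 -0.023572 +0.000141 = +0.415859
D = (+0.995213-0.097729i)·(+0.415859)·(+1.000000+0.000000i) = +0.413868-0.040641i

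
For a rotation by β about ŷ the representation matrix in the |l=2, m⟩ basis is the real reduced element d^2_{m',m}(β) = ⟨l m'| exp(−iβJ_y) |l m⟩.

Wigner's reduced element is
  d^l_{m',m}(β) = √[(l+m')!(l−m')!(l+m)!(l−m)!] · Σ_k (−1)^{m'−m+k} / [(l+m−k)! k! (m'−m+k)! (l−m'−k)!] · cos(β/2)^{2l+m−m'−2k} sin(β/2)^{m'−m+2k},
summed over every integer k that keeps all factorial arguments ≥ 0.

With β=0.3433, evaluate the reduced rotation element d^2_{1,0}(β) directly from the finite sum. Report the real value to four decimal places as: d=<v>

d^2_{1,0}(β=0.3433) via Wigner's sum:
With c≡cos(β/2)=0.985304 and s≡sin(β/2)=0.170808, N=[6·1·2·2]^{1/2}=4.898979
k∈{0,1} keeps every argument non-negative
  k=0: (−1)^1·4.8990/(2)·0.9853^3·0.1708^1 = -0.400217
  k=1: (−1)^2·4.8990/(2)·0.9853^1·0.1708^3 = +0.012027
d^2_{1,0}(0.3433) = -0.400217 +0.012027 = -0.388190

d=-0.3882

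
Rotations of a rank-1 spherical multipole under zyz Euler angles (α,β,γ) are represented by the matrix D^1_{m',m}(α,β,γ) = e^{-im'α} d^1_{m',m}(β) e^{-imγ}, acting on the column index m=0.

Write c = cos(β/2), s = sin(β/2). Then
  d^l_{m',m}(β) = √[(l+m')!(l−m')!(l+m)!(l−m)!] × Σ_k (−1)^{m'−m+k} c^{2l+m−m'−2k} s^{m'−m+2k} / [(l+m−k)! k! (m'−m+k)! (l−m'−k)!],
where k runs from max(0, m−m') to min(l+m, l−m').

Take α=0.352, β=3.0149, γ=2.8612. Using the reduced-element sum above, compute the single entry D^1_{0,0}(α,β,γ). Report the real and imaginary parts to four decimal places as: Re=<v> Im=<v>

First d^1_{0,0}(β=3.0149), then the phase factors e^{-i(0)α} and e^{-i(0)γ}:
With c≡cos(β/2)=0.063304 and s≡sin(β/2)=0.997994, N=[1·1·1·1]^{1/2}=1.000000
The bounds max(0,m−m')=0 and min(l+m,l−m')=1 give 2 terms
  k=0: (−1)^0·1.0000/(1)·0.0633^2·0.9980^0 = +0.004007
  k=1: (−1)^1·1.0000/(1)·0.0633^0·0.9980^2 = -0.995993
d^1_{0,0}(3.0149) = +0.004007 -0.995993 = -0.991985
D = (+1.000000+0.000000i)·(-0.991985)·(+1.000000+0.000000i) = -0.991985+0.000000i

Re=-0.9920 Im=0.0000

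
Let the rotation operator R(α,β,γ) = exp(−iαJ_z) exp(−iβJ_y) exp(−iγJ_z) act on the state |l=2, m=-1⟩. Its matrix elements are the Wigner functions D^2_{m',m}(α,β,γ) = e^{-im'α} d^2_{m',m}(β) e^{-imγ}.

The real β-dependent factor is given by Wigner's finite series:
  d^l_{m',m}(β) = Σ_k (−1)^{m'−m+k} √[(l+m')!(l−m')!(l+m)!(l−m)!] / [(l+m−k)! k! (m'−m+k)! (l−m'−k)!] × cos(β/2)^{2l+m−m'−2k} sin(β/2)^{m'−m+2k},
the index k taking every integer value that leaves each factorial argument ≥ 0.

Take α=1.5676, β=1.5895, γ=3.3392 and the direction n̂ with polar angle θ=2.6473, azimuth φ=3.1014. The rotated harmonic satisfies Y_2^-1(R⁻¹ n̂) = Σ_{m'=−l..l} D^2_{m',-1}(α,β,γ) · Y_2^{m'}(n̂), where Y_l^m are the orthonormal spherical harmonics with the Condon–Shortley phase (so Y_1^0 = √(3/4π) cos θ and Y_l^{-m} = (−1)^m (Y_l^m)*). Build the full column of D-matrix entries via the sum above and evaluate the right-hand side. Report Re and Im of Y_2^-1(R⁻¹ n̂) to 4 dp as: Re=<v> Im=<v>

Re=-0.0251 Im=0.0077

Need the full column D^2_{m',-1} for m'=−2..2 at α=1.5676, β=1.5895, γ=3.3392.
cos(β/2)=0.700463, sin(β/2)=0.713689
d^2_{-2,-1}: single k=1 term ⇒ +0.490563;  D = +0.481622+0.093232i
d^2_{-1,-1}: k∈[0..1] ⇒ +0.240736 -0.749738 = -0.509002;  D = -0.098333+0.499413i
d^2_{0,-1}: k∈[0..1] ⇒ -0.600814 +0.623716 = +0.022902;  D = -0.022456-0.004496i
d^2_{1,-1}: k∈[0..1] ⇒ +0.749738 -0.259439 = +0.490299;  D = -0.097794+0.480447i
d^2_{2,-1}: single k=0 term ⇒ -0.509262;  D = -0.498702-0.103170i
Y_2^{m'}(θ=2.6473,φ=3.1014) and Σ D·Y over m':
  (+0.4816+0.0932i)·(+0.0867+0.0070i)  (-0.0983+0.4994i)·(+0.3224+0.0130i)  (-0.0225-0.0045i)·(+0.4178+0.0000i)  (-0.0978+0.4804i)·(-0.3224+0.0130i)  (-0.4987-0.1032i)·(+0.0867-0.0070i)
Y_2^-1(R⁻¹ n̂) = -0.025111+0.007675i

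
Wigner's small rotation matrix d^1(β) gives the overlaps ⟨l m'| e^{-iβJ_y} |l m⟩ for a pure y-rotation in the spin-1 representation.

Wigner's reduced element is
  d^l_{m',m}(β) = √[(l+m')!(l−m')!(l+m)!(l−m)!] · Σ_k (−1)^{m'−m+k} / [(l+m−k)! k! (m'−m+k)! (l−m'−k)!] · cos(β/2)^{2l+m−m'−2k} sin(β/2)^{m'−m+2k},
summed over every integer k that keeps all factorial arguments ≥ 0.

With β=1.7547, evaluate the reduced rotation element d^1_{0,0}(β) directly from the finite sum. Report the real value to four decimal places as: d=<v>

d^1_{0,0}(β=1.7547) via Wigner's sum:
Half-angle: c=0.639191, s=0.769048. N=√(1·1·1·1)=1.000000
The bounds max(0,m−m')=0 and min(l+m,l−m')=1 give 2 terms
  k=0: (−1)^0·1.0000/(1)·0.6392^2·0.7690^0 = +0.408566
  k=1: (−1)^1·1.0000/(1)·0.6392^0·0.7690^2 = -0.591434
d^1_{0,0}(1.7547) = +0.408566 -0.591434 = -0.182869

d=-0.1829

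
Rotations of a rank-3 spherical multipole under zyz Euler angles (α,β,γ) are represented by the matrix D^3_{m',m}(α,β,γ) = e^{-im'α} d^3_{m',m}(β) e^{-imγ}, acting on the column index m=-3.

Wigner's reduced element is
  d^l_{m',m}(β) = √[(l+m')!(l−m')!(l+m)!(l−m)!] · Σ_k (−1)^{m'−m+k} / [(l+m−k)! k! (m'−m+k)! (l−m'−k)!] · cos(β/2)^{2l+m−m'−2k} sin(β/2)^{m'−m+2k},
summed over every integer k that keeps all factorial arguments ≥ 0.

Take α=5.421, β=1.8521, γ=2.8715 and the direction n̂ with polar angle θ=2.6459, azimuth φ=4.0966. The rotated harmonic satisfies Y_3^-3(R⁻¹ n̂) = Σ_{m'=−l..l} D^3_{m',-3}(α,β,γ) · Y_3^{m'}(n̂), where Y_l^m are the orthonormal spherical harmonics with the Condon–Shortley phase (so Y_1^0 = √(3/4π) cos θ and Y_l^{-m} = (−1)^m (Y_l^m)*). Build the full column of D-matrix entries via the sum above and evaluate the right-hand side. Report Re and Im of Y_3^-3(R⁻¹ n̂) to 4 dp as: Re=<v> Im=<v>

Re=-0.2520 Im=-0.2292

Need the full column D^3_{m',-3} for m'=−3..3 at α=5.421, β=1.8521, γ=2.8715.
cos(β/2)=0.600996, sin(β/2)=0.799252
d^3_{-3,-3}: single k=0 term ⇒ +0.047122;  D = +0.045596-0.011897i
d^3_{-2,-3}: single k=0 term ⇒ -0.153503;  D = -0.126086-0.087552i
d^3_{-1,-3}: single k=0 term ⇒ +0.322774;  D = +0.032759+0.321108i
d^3_{0,-3}: single k=0 term ⇒ -0.495656;  D = +0.341655-0.359093i
d^3_{1,-3}: single k=0 term ⇒ +0.570852;  D = -0.570084-0.029618i
d^3_{2,-3}: single k=0 term ⇒ -0.480138;  D = +0.293129+0.380274i
d^3_{3,-3}: single k=0 term ⇒ +0.260677;  D = +0.053188-0.255193i
Y_3^{m'}(θ=2.6459,φ=4.0966) and Σ D·Y over m':
  (+0.0456-0.0119i)·(+0.0432+0.0123i)  (-0.1261-0.0876i)·(+0.0677+0.1918i)  (+0.0328+0.3211i)·(-0.2547+0.3600i)  (+0.3417-0.3591i)·(-0.2852+0.0000i)  (-0.5701-0.0296i)·(+0.2547+0.3600i)  (+0.2931+0.3803i)·(+0.0677-0.1918i)  (+0.0532-0.2552i)·(-0.0432+0.0123i)
Y_3^-3(R⁻¹ n̂) = -0.251952-0.229225i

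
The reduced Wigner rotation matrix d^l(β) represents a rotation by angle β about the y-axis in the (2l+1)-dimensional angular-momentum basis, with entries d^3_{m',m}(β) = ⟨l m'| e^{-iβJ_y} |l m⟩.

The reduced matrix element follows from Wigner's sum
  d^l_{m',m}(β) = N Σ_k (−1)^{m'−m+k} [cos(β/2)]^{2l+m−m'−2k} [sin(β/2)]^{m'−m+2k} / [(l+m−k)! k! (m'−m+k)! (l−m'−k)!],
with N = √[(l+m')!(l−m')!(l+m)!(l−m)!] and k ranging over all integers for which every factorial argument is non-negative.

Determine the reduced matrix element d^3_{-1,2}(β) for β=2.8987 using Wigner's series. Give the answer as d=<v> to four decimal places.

d^3_{-1,2}(β=2.8987) via Wigner's sum:
Half-angle: c=0.121148, s=0.992634. N=√(2·24·120·1)=75.894664
k: max(0,(2)−(-1))=3 … min(3+(2),3−(-1))=4
  k=3: (−1)^0·75.8947/(12)·0.1211^3·0.9926^3 = +0.010999
  k=4: (−1)^1·75.8947/(24)·0.1211^1·0.9926^5 = -0.369201
d^3_{-1,2}(2.8987) = +0.010999 -0.369201 = -0.358202

d=-0.3582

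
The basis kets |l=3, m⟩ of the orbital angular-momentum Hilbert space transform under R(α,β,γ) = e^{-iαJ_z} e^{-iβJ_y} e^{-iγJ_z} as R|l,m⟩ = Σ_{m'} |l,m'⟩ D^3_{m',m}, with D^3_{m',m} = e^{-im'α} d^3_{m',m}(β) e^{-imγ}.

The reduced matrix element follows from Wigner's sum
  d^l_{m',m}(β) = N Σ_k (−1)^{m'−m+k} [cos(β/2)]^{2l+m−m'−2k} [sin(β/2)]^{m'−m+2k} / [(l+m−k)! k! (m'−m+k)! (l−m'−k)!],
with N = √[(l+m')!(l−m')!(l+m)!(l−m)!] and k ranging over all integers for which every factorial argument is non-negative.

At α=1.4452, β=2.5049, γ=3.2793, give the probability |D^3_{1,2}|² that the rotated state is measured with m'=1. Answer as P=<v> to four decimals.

Split into d^3_{1,2}(β=2.5049) × two z-phases.
Half-angle: c=0.312996, s=0.949754. N=√(24·2·120·1)=75.894664
Admissible k: 1..2 (factorial args all ≥0)
  k=1: (−1)^0·75.8947/(24)·0.3130^5·0.9498^1 = +0.009022
  k=2: (−1)^1·75.8947/(12)·0.3130^3·0.9498^3 = -0.166143
d^3_{1,2}(2.5049) = +0.009022 -0.166143 = -0.157121
|D^3_{1,2}|² = |d^3_{1,2}(β)|² = (-0.157121)² = 0.024687 (the z-rotation phases have unit modulus)

P=0.0247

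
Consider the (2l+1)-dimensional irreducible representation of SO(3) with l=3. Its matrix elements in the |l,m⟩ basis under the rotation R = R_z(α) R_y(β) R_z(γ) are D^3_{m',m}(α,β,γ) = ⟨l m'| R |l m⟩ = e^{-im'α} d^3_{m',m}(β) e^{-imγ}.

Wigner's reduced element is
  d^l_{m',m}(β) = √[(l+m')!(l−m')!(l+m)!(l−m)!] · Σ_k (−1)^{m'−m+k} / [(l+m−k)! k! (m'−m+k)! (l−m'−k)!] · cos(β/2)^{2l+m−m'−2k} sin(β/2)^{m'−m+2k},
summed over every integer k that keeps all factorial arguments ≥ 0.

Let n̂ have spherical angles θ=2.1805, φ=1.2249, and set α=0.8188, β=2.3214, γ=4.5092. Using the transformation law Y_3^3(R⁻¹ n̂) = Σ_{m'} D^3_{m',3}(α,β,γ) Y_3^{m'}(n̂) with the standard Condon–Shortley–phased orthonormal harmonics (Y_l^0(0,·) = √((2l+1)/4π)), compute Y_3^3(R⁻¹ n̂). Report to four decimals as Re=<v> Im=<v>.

Need the full column D^3_{m',3} for m'=−3..3 at α=0.8188, β=2.3214, γ=4.5092.
cos(β/2)=0.398698, sin(β/2)=0.917082
d^3_{-3,3}: single k=6 term ⇒ +0.594909;  D = +0.044948+0.593208i
d^3_{-2,3}: single k=5 term ⇒ +0.633521;  D = +0.494051+0.396563i
d^3_{-1,3}: single k=4 term ⇒ +0.435478;  D = +0.431069-0.061815i
d^3_{0,3}: single k=3 term ⇒ +0.218611;  D = +0.125157-0.179238i
d^3_{1,3}: single k=2 term ⇒ +0.082307;  D = -0.017096-0.080512i
d^3_{2,3}: single k=1 term ⇒ +0.022631;  D = -0.019379-0.011689i
d^3_{3,3}: single k=0 term ⇒ +0.004017;  D = -0.003865+0.001095i
Y_3^{m'}(θ=2.1805,φ=1.2249) and Σ D·Y over m':
  (+0.0449+0.5932i)·(-0.1980+0.1168i)  (+0.4941+0.3966i)·(+0.3029+0.2509i)  (+0.4311-0.0618i)·(+0.0574-0.1594i)  (+0.1252-0.1792i)·(+0.2907+0.0000i)  (-0.0171-0.0805i)·(-0.0574-0.1594i)  (-0.0194-0.0117i)·(+0.3029-0.2509i)  (-0.0039+0.0011i)·(+0.1980+0.1168i)
Y_3^3(R⁻¹ n̂) = +0.001690+0.015948i

Re=0.0017 Im=0.0159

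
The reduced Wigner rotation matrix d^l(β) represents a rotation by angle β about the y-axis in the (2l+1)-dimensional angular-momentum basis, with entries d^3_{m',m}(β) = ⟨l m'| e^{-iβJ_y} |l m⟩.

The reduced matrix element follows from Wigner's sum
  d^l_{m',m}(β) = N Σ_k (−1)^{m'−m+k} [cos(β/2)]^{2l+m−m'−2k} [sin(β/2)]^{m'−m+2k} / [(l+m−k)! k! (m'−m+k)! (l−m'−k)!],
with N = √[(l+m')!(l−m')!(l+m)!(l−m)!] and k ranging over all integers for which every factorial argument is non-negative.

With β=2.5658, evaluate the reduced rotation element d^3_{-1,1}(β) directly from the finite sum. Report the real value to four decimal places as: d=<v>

d=0.2678

d^3_{-1,1}(β=2.5658) via Wigner's sum:
c=cos(2.5658/2)=0.283936, s=sin(2.5658/2)=0.958843; N=√[2·24·24·2]=48.000000
Admissible k: 2..4 (factorial args all ≥0)
  k=2: (−1)^0·48.0000/(8)·0.2839^4·0.9588^2 = +0.035853
  k=3: (−1)^1·48.0000/(6)·0.2839^2·0.9588^4 = -0.545156
  k=4: (−1)^2·48.0000/(48)·0.2839^0·0.9588^6 = +0.777116
d^3_{-1,1}(2.5658) = +0.035853 -0.545156 +0.777116 = +0.267813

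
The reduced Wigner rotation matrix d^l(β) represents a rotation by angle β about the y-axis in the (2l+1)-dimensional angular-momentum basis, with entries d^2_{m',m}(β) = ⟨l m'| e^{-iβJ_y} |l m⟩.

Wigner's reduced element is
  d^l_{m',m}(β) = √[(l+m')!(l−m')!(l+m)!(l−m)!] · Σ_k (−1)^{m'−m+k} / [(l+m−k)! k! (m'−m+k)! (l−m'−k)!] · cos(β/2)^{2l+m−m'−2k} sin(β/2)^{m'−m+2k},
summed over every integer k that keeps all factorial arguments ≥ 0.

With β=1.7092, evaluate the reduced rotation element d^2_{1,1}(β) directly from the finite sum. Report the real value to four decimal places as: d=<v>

d^2_{1,1}(β=1.7092) via Wigner's sum:
c=cos(1.7092/2)=0.656520, s=sin(1.7092/2)=0.754308; N=√[6·1·6·1]=6.000000
k∈{0,1} keeps every argument non-negative
  k=0: (−1)^0·6.0000/(6)·0.6565^4·0.7543^0 = +0.185777
  k=1: (−1)^1·6.0000/(2)·0.6565^2·0.7543^2 = -0.735725
d^2_{1,1}(1.7092) = +0.185777 -0.735725 = -0.549948

d=-0.5499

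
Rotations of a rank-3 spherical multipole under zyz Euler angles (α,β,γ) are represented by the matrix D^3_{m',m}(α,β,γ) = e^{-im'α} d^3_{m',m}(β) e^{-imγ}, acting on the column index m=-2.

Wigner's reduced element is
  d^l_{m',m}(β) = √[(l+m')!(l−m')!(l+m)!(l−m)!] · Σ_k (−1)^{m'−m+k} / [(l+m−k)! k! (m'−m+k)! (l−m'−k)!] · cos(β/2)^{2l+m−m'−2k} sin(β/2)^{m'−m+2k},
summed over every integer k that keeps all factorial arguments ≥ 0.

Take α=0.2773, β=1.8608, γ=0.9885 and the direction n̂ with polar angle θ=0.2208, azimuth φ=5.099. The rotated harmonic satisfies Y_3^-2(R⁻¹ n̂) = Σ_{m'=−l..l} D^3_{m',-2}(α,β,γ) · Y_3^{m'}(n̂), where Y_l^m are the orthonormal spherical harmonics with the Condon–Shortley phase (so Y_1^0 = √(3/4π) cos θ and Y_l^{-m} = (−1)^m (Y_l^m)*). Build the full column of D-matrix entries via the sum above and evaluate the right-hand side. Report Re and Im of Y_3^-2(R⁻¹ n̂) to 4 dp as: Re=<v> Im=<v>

Need the full column D^3_{m',-2} for m'=−3..3 at α=0.2773, β=1.8608, γ=0.9885.
cos(β/2)=0.597513, sin(β/2)=0.801859
d^3_{-3,-2}: single k=1 term ⇒ +0.149593;  D = -0.141390+0.048855i
d^3_{-2,-2}: k∈[0..1] ⇒ +0.045508 -0.409785 = -0.364277;  D = +0.298581-0.208681i
d^3_{-1,-2}: k∈[0..1] ⇒ -0.193124 +0.695611 = +0.502488;  D = -0.317328+0.389611i
d^3_{0,-2}: k∈[0..1] ⇒ +0.448897 -0.808440 = -0.359543;  D = +0.142064-0.330286i
d^3_{1,-2}: k∈[0..1] ⇒ -0.695611 +0.626380 = -0.069232;  D = +0.008900-0.068657i
d^3_{2,-2}: k∈[0..1] ⇒ +0.738001 -0.265820 = +0.472181;  D = +0.069813+0.466992i
d^3_{3,-2}: single k=0 term ⇒ -0.485192;  D = -0.200362-0.441889i
Y_3^{m'}(θ=0.2208,φ=5.099) and Σ D·Y over m':
  (-0.1414+0.0489i)·(-0.0040-0.0018i)  (+0.2986-0.2087i)·(-0.0342+0.0334i)  (-0.3173+0.3896i)·(+0.1004+0.2465i)  (+0.1421-0.3303i)·(+0.6409+0.0000i)  (+0.0089-0.0687i)·(-0.1004+0.2465i)  (+0.0698+0.4670i)·(-0.0342-0.0334i)  (-0.2004-0.4419i)·(+0.0040-0.0018i)
Y_3^-2(R⁻¹ n̂) = -0.011766-0.244296i

Re=-0.0118 Im=-0.2443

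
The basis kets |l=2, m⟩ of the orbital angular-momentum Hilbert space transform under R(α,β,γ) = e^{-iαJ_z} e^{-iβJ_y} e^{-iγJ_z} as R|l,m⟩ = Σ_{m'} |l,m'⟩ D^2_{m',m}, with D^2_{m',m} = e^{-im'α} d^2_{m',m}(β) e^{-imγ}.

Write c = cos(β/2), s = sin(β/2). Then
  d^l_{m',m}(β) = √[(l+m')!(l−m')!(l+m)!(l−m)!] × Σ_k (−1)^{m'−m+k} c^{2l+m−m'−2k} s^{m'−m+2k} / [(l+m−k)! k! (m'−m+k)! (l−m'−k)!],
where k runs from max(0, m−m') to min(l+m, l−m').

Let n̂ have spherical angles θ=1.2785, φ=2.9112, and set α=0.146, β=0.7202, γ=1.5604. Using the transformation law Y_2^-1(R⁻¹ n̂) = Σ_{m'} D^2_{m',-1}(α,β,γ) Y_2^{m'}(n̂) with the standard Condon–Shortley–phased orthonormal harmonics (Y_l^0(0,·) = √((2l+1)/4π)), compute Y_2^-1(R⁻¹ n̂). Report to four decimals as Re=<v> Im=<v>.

Re=-0.0983 Im=0.2472

Need the full column D^2_{m',-1} for m'=−2..2 at α=0.146, β=0.7202, γ=1.5604.
cos(β/2)=0.935862, sin(β/2)=0.352368
d^2_{-2,-1}: single k=1 term ⇒ +0.577645;  D = -0.160526+0.554892i
d^2_{-1,-1}: k∈[0..1] ⇒ +0.767090 -0.326240 = +0.440850;  D = -0.059598+0.436803i
d^2_{0,-1}: k∈[0..1] ⇒ -0.707468 +0.100294 = -0.607174;  D = -0.006312-0.607141i
d^2_{1,-1}: k∈[0..1] ⇒ +0.326240 -0.015416 = +0.310823;  D = +0.048414+0.307030i
d^2_{2,-1}: single k=0 term ⇒ -0.081890;  D = -0.024388-0.078174i
Y_2^{m'}(θ=1.2785,φ=2.9112) and Σ D·Y over m':
  (-0.1605+0.5549i)·(+0.3173+0.1575i)  (-0.0596+0.4368i)·(-0.2075-0.0487i)  (-0.0063-0.6071i)·(-0.2368+0.0000i)  (+0.0484+0.3070i)·(+0.2075-0.0487i)  (-0.0244-0.0782i)·(+0.3173-0.1575i)
Y_2^-1(R⁻¹ n̂) = -0.098250+0.247202i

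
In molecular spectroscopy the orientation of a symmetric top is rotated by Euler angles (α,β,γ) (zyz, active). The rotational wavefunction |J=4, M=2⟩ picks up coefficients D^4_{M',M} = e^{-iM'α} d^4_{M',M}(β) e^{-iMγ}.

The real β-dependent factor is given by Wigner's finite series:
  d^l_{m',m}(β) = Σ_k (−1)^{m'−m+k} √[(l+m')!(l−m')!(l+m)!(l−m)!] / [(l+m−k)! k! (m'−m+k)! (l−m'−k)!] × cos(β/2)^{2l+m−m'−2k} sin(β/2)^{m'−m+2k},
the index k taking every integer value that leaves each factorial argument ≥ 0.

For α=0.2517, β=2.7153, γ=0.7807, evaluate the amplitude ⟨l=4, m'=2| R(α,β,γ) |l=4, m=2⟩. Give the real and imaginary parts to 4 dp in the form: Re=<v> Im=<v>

First d^4_{2,2}(β=2.7153), then the phase factors e^{-i(2)α} and e^{-i(2)γ}:
Half-angle: c=0.211536, s=0.977370. N=√(720·2·720·2)=1440.000000
The bounds max(0,m−m')=0 and min(l+m,l−m')=2 give 3 terms
  k=0: (−1)^0·1440.0000/(1440)·0.2115^8·0.9774^0 = +0.000004
  k=1: (−1)^1·1440.0000/(120)·0.2115^6·0.9774^2 = -0.001027
  k=2: (−1)^2·1440.0000/(96)·0.2115^4·0.9774^4 = +0.027407
d^4_{2,2}(2.7153) = +0.000004 -0.001027 +0.027407 = +0.026384
Phases: e^{-i·(2)·0.2517}=+0.875947-0.482407i, e^{-i·(2)·0.7807}=+0.009396-0.999956i ⇒ D=-0.012510-0.023230i

Re=-0.0125 Im=-0.0232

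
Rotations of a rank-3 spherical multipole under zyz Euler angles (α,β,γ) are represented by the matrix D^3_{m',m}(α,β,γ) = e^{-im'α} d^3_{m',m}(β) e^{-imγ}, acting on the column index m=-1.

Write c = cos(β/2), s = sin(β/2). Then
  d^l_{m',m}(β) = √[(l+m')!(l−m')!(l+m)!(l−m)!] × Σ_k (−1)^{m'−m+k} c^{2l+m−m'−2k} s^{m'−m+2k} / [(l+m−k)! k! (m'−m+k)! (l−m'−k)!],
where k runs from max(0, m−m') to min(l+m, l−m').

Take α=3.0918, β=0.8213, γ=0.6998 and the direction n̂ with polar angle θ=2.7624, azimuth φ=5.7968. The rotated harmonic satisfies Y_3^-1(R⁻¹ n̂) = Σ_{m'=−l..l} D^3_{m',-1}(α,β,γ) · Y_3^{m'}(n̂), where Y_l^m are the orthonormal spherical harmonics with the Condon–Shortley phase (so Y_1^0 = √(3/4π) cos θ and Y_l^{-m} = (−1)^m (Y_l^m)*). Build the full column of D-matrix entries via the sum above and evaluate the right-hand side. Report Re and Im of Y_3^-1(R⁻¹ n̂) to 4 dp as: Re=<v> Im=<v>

Re=0.4122 Im=0.1580

Need the full column D^3_{m',-1} for m'=−3..3 at α=3.0918, β=0.8213, γ=0.6998.
cos(β/2)=0.916862, sin(β/2)=0.399205
d^3_{-3,-1}: single k=2 term ⇒ +0.436168;  D = -0.371747-0.228136i
d^3_{-2,-1}: k∈[1..2] ⇒ +0.817928 -0.310120 = +0.507808;  D = +0.419050+0.286820i
d^3_{-1,-1}: k∈[0..2] ⇒ +0.594049 -0.900944 +0.128099 = -0.178796;  D = +0.142336+0.108206i
d^3_{0,-1}: k∈[0..2] ⇒ -0.895995 +0.509580 -0.032202 = -0.418617;  D = -0.320230-0.269616i
d^3_{1,-1}: k∈[0..2] ⇒ +0.675708 -0.170798 +0.004047 = +0.508957;  D = -0.372540-0.346773i
d^3_{2,-1}: k∈[0..1] ⇒ -0.310120 +0.029396 = -0.280725;  D = -0.195706-0.201259i
d^3_{3,-1}: single k=0 term ⇒ +0.082687;  D = -0.054623-0.062076i
Y_3^{m'}(θ=2.7624,φ=5.7968) and Σ D·Y over m':
  (-0.3717-0.2281i)·(+0.0024+0.0210i)  (+0.4191+0.2868i)·(-0.0732-0.1075i)  (+0.1423+0.1082i)·(+0.3506+0.1854i)  (-0.3202-0.2696i)·(-0.4558+0.0000i)  (-0.3725-0.3468i)·(-0.3506+0.1854i)  (-0.1957-0.2013i)·(-0.0732+0.1075i)  (-0.0546-0.0621i)·(-0.0024+0.0210i)
Y_3^-1(R⁻¹ n̂) = +0.412165+0.158009i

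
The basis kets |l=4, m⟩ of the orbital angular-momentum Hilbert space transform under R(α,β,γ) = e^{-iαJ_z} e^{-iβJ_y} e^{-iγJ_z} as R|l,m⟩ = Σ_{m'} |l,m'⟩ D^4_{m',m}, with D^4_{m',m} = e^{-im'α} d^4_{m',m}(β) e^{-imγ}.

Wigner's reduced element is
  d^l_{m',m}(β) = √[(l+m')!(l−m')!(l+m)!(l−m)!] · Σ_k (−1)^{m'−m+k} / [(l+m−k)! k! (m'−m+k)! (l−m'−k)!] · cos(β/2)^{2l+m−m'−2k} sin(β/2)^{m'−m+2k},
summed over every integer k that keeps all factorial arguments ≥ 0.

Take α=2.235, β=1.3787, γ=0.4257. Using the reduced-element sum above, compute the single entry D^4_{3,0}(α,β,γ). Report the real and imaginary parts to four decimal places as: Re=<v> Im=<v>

Split into d^4_{3,0}(β=1.3787) × two z-phases.
c=cos(1.3787/2)=0.771660, s=sin(1.3787/2)=0.636036; N=√[5040·1·24·24]=1703.830978
k: max(0,(0)−(3))=0 … min(4+(0),4−(3))=1
  k=0: (−1)^3·1703.8310/(144)·0.7717^5·0.6360^3 = -0.832985
  k=1: (−1)^4·1703.8310/(144)·0.7717^3·0.6360^5 = +0.565912
d^4_{3,0}(1.3787) = -0.832985 +0.565912 = -0.267073
Phases: e^{-i·(3)·2.235}=+0.912347-0.409417i, e^{-i·(0)·0.4257}=+1.000000+0.000000i ⇒ D=-0.243664+0.109344i

Re=-0.2437 Im=0.1093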